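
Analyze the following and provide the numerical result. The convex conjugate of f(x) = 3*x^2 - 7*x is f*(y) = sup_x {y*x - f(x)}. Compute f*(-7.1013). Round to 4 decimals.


f*(y) = sup_x {y*x - a*x^2 - b*x} = sup_x {(y-b)*x - a*x^2}
FOC: (y - b) - 2a*x = 0 => x* = (y - b)/(2a)
x* = (-7.1013 + 7)/(2*3) = -0.0169
f*(-7.1013) = (y-b)^2/(4a) = (-7.1013 + 7)^2/(4*3)
= 0.0103/12 = 0.0009


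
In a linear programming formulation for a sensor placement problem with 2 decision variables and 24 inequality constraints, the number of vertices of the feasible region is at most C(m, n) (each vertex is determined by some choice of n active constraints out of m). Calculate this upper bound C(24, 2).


Each vertex corresponds to some choice of n active constraints out of m, so the number of vertices is at most C(m, n) = m! / (n!(m-n)!).
m = 24, n = 2
Numerator: 24 * 23
Denominator: 2! = 2
C(24, 2) = 276


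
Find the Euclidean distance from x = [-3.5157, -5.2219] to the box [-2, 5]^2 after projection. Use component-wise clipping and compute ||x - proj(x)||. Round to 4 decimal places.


Project each component onto [-2, 5].
clip(-3.5157) = -2.0, clip(-5.2219) = -2.0
Projection = [-2.0, -2.0]
Squared diffs: [2.2973, 10.3806]
Distance = sqrt(12.6779) = 3.5606


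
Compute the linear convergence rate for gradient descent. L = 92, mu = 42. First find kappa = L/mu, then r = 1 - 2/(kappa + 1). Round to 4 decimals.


Step 1: Compute the condition number.
kappa = L/mu = 92/42 = 2.1905
Step 2: Compute the convergence rate.
r = 1 - 2/(kappa + 1) = 1 - 2*mu/(L + mu) = (L - mu)/(L + mu) = 50/134 = 0.3731


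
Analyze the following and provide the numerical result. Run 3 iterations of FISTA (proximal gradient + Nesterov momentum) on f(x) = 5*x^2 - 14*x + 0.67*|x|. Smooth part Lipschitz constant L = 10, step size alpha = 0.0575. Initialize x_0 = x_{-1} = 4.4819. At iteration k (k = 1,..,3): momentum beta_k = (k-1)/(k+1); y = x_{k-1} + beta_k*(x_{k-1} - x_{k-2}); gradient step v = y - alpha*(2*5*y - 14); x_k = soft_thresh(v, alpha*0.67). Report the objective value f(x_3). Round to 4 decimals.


FISTA on f(x) = 5*x^2 - 14*x + 0.67*|x|
L = 10, alpha = 0.0575
Iteration 1: beta = 0.0, y = 4.4819 + 0.0*(4.4819 - 4.4819) = 4.4819
  grad(y) = 30.819, v = y - alpha*grad = 2.7098
  prox(v) = soft_thresh(2.7098, 0.0385) = 2.6713
Iteration 2: beta = 0.3333, y = 2.6713 + 0.3333*(2.6713 - 4.4819) = 2.0677
  grad(y) = 6.6774, v = y - alpha*grad = 1.6838
  prox(v) = soft_thresh(1.6838, 0.0385) = 1.6453
Iteration 3: beta = 0.5, y = 1.6453 + 0.5*(1.6453 - 2.6713) = 1.1323
  grad(y) = -2.6774, v = y - alpha*grad = 1.2862
  prox(v) = soft_thresh(1.2862, 0.0385) = 1.2477
f(x_3) = 5*1.2477^2 - 14*1.2477 + 0.67*|1.2477| = -8.8481


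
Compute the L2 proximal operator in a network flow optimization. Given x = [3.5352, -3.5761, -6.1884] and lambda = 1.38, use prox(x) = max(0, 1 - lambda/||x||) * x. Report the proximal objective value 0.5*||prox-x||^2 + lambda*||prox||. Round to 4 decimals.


Step 1: Compute ||x||.
||x|| = 7.9739
Step 2: Compute scaling factor.
scale = max(0, 1 - 1.38/7.9739) = 0.8269
Step 3: prox(x) = [2.9234, -2.9572, -5.1174]
||prox(x)|| = 6.5939
Step 4: Proximal objective.
0.5*||prox-x||^2 = 0.9522
lambda*||prox|| = 9.0996
Total = 10.0517


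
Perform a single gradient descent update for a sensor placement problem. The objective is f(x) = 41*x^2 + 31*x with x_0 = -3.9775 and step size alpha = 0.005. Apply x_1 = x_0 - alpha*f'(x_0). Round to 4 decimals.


We compute the gradient at x_0 and apply the update.
f'(x) = 82*x + 31
f'(-3.9775) = 82*-3.9775 + 31 = -295.155
x_1 = -3.9775 - 0.005*-295.155 = -2.5017


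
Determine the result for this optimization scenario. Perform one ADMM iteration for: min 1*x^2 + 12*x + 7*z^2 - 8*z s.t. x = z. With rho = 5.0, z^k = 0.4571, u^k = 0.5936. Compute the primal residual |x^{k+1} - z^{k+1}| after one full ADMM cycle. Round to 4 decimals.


ADMM iteration with rho = 5.0, z^k = 0.4571, u^k = 0.5936
Step 1: x-update.
Minimize 1*x^2 + 12*x + (5.0/2)*(x - 0.4571 + 0.5936)^2
FOC: (2*1 + 5.0)*x = -12 + 5.0*(0.4571 - 0.5936)
x^{k+1} = -1.8118
Step 2: z-update.
Minimize 7*z^2 - 8*z + (5.0/2)*(-1.8118 - z + 0.5936)^2
FOC: (2*7 + 5.0)*z = 8 + 5.0*(-1.8118 + 0.5936)
z^{k+1} = 0.1005
Step 3: u-update.
u^{k+1} = 0.5936 - 1.8118 - 0.1005 = -1.3187
Step 4: Primal residual = |-1.8118 - 0.1005| = 1.9123


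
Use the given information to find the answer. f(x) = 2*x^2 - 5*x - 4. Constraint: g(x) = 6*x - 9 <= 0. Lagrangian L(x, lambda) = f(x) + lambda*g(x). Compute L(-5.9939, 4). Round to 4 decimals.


Step 1: Evaluate f(x).
f(-5.9939) = 2*(-5.9939)^2 - 5*(-5.9939) - 4 = 97.8232
Step 2: Evaluate g(x).
g(-5.9939) = 6*-5.9939 - 9 = -44.9634
Step 3: Compute Lagrangian.
L = 97.8232 + 4*-44.9634 = -82.0304


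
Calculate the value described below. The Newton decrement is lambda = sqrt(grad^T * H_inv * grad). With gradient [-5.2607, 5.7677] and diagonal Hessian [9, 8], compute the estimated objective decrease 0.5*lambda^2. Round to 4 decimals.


Step 1: H is diagonal, so H^(-1) * g = [-0.5845, 0.721].
Step 2: g^T H^(-1) g = sum_i g_i^2 / H_ii
  = (-5.2607)^2/9 + (5.7677)^2/8
  = 3.075 + 4.1583 = 7.2333
Step 3: Objective decrease = 0.5 * g^T H^(-1) g = 3.6166


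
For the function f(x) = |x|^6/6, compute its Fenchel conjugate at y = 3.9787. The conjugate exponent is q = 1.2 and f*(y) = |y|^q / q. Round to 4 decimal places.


The conjugate exponent q satisfies 1/p + 1/q = 1.
p = 6, so q = 6/(6 - 1) = 1.2
|y|^q = 3.9787^1.2 = 5.2443
f*(3.9787) = 5.2443 / 1.2 = 4.3703


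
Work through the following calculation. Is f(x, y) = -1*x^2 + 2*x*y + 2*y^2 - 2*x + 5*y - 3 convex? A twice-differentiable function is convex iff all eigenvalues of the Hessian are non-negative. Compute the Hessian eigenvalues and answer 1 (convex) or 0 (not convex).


The Hessian of f(x,y) = -1*x^2 + 2*x*y + 2*y^2 - 2*x + 5*y - 3 is:
H = [[-2, 2], [2, 4]]
Trace = -2 + 4 = 2
Determinant = -2*4 - (2)^2 = -12
Discriminant = (2)^2 - 4*-12 = 52.0
Eigenvalues: lambda_1 = -2.6056, lambda_2 = 4.6056
The function is not convex.

0


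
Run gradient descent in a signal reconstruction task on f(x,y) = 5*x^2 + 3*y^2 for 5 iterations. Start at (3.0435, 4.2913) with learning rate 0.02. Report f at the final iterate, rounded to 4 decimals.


Gradient descent on f(x,y) = 5*x^2 + 3*y^2.
Starting point: (3.0435, 4.2913), alpha = 0.02
Step 1: grad_x = 2*5*3.0435 = 30.435, grad_y = 2*3*4.2913 = 25.7478
  x_1 = 3.0435 - 0.02*30.435 = 2.4348
  y_1 = 4.2913 - 0.02*25.7478 = 3.7763
Step 2: grad_x = 2*5*2.4348 = 24.348, grad_y = 2*3*3.7763 = 22.6581
  x_2 = 2.4348 - 0.02*24.348 = 1.9478
  y_2 = 3.7763 - 0.02*22.6581 = 3.3232
Step 3: grad_x = 2*5*1.9478 = 19.4784, grad_y = 2*3*3.3232 = 19.9391
  x_3 = 1.9478 - 0.02*19.4784 = 1.5583
  y_3 = 3.3232 - 0.02*19.9391 = 2.9244
Step 4: grad_x = 2*5*1.5583 = 15.5827, grad_y = 2*3*2.9244 = 17.5464
  x_4 = 1.5583 - 0.02*15.5827 = 1.2466
  y_4 = 2.9244 - 0.02*17.5464 = 2.5735
Step 5: grad_x = 2*5*1.2466 = 12.4662, grad_y = 2*3*2.5735 = 15.4408
  x_5 = 1.2466 - 0.02*12.4662 = 0.9973
  y_5 = 2.5735 - 0.02*15.4408 = 2.2647
f(0.9973, 2.2647) = 5*0.9973^2 + 3*2.2647^2 = 20.359


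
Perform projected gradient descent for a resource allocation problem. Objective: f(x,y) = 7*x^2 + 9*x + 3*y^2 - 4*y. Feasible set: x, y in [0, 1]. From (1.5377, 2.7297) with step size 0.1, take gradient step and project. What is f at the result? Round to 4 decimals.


Step 1: Compute gradient at (1.5377, 2.7297).
grad_x = 2*7*1.5377 + 9 = 30.5278
grad_y = 2*3*2.7297 - 4 = 12.3782
Step 2: Gradient step.
x_raw = 1.5377 - 0.1*30.5278 = -1.5151
y_raw = 2.7297 - 0.1*12.3782 = 1.4919
Step 3: Project onto [0, 1].
x_proj = clip(-1.5151) = 0.0
y_proj = clip(1.4919) = 1.0
Step 4: Evaluate f.
f(0.0, 1.0) = -1.0


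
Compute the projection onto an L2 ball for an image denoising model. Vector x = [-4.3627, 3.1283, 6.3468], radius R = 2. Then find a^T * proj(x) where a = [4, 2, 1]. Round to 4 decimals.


Step 1: Compute ||x|| (intermediates to 6 decimals).
||x|| = sqrt((-4.3627)^2 + 3.1283^2 + 6.3468^2) = 8.312718
Step 2: Project.
Since ||x|| > R, scale = R/||x|| = 2/8.312718 = 0.240595, proj(x) = scale * x
proj(x) = [-1.049644, 0.752653, 1.527008]
Step 3: Dot product.
a^T * proj(x) = 4*(-1.049644) + 2*0.752653 + 1*1.527008 = -1.1663


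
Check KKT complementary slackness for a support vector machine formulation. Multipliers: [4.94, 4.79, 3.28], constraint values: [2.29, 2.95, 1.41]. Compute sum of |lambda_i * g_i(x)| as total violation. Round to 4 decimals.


KKT complementary slackness check:
lambda_1 * g_1 = 4.94 * 2.29 = 11.3126
lambda_2 * g_2 = 4.79 * 2.95 = 14.1305
lambda_3 * g_3 = 3.28 * 1.41 = 4.6248
Total violation = 11.3126 + 14.1305 + 4.6248 = 30.0679


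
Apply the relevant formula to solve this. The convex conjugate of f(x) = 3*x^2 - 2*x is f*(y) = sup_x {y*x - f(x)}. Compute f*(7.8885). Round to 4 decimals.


f*(y) = sup_x {y*x - a*x^2 - b*x} = sup_x {(y-b)*x - a*x^2}
FOC: (y - b) - 2a*x = 0 => x* = (y - b)/(2a)
x* = (7.8885 + 2)/(2*3) = 1.6481
f*(7.8885) = (y-b)^2/(4a) = (7.8885 + 2)^2/(4*3)
= 97.7824/12 = 8.1485


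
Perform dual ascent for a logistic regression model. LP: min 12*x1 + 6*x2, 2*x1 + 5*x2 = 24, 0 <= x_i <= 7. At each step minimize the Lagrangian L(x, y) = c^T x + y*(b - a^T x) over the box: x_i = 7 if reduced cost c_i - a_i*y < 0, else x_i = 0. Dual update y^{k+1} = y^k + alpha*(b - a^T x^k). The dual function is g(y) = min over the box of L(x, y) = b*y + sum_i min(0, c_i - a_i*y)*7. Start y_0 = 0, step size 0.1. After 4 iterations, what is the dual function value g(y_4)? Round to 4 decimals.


Dual ascent for LP: min 12*x1 + 6*x2, 2*x1 + 5*x2 = 24, 0 <= x_i <= 7
Step 1: y^k = 0.0, reduced costs: (12.0, 6.0)
  x^k = (0.0, 0.0), subgradient = b - a^T x = 24.0
  y^{k+1} = 0.0 + 0.1*24.0 = 2.4
Step 2: y^k = 2.4, reduced costs: (7.2, -6.0)
  x^k = (0.0, 7.0), subgradient = b - a^T x = -11.0
  y^{k+1} = 2.4 + 0.1*-11.0 = 1.3
Step 3: y^k = 1.3, reduced costs: (9.4, -0.5)
  x^k = (0.0, 7.0), subgradient = b - a^T x = -11.0
  y^{k+1} = 1.3 + 0.1*-11.0 = 0.2
Step 4: y^k = 0.2, reduced costs: (11.6, 5.0)
  x^k = (0.0, 0.0), subgradient = b - a^T x = 24.0
  y^{k+1} = 0.2 + 0.1*24.0 = 2.6
Dual objective at y_4 = 2.6: reduced costs (6.8, -7.0), box minimizer x = (0.0, 7.0)
g(y_4) = b*y + (c1 - a1*y)*x1 + (c2 - a2*y)*x2 = 24*2.6 + 6.8*0.0 + (-7.0)*7.0 = 62.4 + 0.0 - 49.0 = 13.4


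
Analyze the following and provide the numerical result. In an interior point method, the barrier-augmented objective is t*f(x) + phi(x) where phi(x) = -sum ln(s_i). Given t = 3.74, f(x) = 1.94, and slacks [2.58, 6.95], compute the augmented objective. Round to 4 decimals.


Step 1: Compute log-barrier.
ln values: [0.9478, 1.9387]
phi = -(0.9478 + 1.9387) = -2.8865
Step 2: Compute augmented objective.
t*f(x) = 3.74*1.94 = 7.2556
Total = 7.2556 - 2.8865 = 4.3691


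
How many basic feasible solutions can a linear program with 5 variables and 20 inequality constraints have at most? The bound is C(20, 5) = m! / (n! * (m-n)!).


Each vertex corresponds to some choice of n active constraints out of m, so the number of vertices is at most C(m, n) = m! / (n!(m-n)!).
m = 20, n = 5
Numerator: 20 * 19 * 18 * 17 * 16
Denominator: 5! = 120
C(20, 5) = 15504


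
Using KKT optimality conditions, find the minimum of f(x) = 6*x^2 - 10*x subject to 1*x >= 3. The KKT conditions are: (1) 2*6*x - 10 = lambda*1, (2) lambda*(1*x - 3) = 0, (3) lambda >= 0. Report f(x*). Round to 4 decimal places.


Step 1: Try lambda = 0 (constraint inactive).
x_unc = 10/(2*6) = 0.8333
Check: 1*0.8333 = 0.8333 < 3 -- violated!
Step 2: Constraint must be active: 1*x = 3
x* = 3/1 = 3.0
lambda = (2*6*3.0 - 10)/1 = 26.0
Step 3: Compute optimal value.
f(x*) = 6*3.0^2 - 10*3.0 = 24.0


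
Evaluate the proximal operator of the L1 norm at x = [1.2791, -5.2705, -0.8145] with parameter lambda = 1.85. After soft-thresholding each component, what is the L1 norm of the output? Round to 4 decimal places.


Soft-thresholding with lambda = 1.85:
prox(1.2791) = sign(1.2791)*max(|1.2791| - 1.85, 0) = 0.0
prox(-5.2705) = sign(-5.2705)*max(|-5.2705| - 1.85, 0) = -3.4205
prox(-0.8145) = sign(-0.8145)*max(|-0.8145| - 1.85, 0) = 0.0
prox(x) = [0.0, -3.4205, 0.0]
||prox(x)||_1 = 0.0 + 3.4205 + 0.0 = 3.4205


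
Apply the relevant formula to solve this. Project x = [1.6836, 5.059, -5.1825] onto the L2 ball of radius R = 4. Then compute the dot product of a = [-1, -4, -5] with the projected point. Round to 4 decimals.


Step 1: Compute ||x|| (intermediates to 6 decimals).
||x|| = sqrt(1.6836^2 + 5.059^2 + (-5.1825)^2) = 7.435476
Step 2: Project.
Since ||x|| > R, scale = R/||x|| = 4/7.435476 = 0.537962, proj(x) = scale * x
proj(x) = [0.905713, 2.72155, -2.787988]
Step 3: Dot product.
a^T * proj(x) = -1*0.905713 - 4*2.72155 - 5*(-2.787988) = 2.148


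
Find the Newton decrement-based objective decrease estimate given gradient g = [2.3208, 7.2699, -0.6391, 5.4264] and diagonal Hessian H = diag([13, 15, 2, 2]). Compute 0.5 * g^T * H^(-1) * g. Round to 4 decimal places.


Step 1: H is diagonal, so H^(-1) * g = [0.1785, 0.4847, -0.3196, 2.7132].
Step 2: g^T H^(-1) g = sum_i g_i^2 / H_ii
  = (2.3208)^2/13 + (7.2699)^2/15 + (-0.6391)^2/2 + (5.4264)^2/2
  = 0.4143 + 3.5234 + 0.2042 + 14.7229 = 18.8649
Step 3: Objective decrease = 0.5 * g^T H^(-1) g = 9.4324


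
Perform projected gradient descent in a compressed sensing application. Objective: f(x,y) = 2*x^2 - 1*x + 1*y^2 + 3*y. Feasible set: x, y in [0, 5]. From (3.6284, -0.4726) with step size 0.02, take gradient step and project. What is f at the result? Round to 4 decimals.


Step 1: Compute gradient at (3.6284, -0.4726).
grad_x = 2*2*3.6284 - 1 = 13.5136
grad_y = 2*1*-0.4726 + 3 = 2.0548
Step 2: Gradient step.
x_raw = 3.6284 - 0.02*13.5136 = 3.3581
y_raw = -0.4726 - 0.02*2.0548 = -0.5137
Step 3: Project onto [0, 5].
x_proj = clip(3.3581) = 3.3581
y_proj = clip(-0.5137) = 0.0
Step 4: Evaluate f.
f(3.3581, 0.0) = 19.1959


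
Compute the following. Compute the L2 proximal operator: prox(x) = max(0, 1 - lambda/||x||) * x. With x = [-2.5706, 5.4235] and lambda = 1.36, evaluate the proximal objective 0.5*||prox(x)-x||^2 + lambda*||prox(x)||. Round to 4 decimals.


Step 1: Compute ||x||.
||x|| = 6.0019
Step 2: Compute scaling factor.
scale = max(0, 1 - 1.36/6.0019) = 0.7734
Step 3: prox(x) = [-1.9881, 4.1946]
||prox(x)|| = 4.6419
Step 4: Proximal objective.
0.5*||prox-x||^2 = 0.9248
lambda*||prox|| = 6.313
Total = 7.2377


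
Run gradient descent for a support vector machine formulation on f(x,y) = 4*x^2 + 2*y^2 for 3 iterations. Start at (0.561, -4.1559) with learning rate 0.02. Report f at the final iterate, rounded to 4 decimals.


Gradient descent on f(x,y) = 4*x^2 + 2*y^2.
Starting point: (0.561, -4.1559), alpha = 0.02
Step 1: grad_x = 2*4*0.561 = 4.488, grad_y = 2*2*-4.1559 = -16.6236
  x_1 = 0.561 - 0.02*4.488 = 0.4712
  y_1 = -4.1559 - 0.02*-16.6236 = -3.8234
Step 2: grad_x = 2*4*0.4712 = 3.7699, grad_y = 2*2*-3.8234 = -15.2937
  x_2 = 0.4712 - 0.02*3.7699 = 0.3958
  y_2 = -3.8234 - 0.02*-15.2937 = -3.5176
Step 3: grad_x = 2*4*0.3958 = 3.1667, grad_y = 2*2*-3.5176 = -14.0702
  x_3 = 0.3958 - 0.02*3.1667 = 0.3325
  y_3 = -3.5176 - 0.02*-14.0702 = -3.2361
f(0.3325, -3.2361) = 4*0.3325^2 + 2*(-3.2361)^2 = 21.3876


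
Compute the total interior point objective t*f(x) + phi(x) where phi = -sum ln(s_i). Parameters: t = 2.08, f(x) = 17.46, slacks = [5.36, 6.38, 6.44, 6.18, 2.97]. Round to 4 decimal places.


Step 1: Compute log-barrier.
ln values: [1.679, 1.8532, 1.8625, 1.8213, 1.0886]
phi = -(1.679 + 1.8532 + 1.8625 + 1.8213 + 1.0886) = -8.3045
Step 2: Compute augmented objective.
t*f(x) = 2.08*17.46 = 36.3168
Total = 36.3168 - 8.3045 = 28.0123


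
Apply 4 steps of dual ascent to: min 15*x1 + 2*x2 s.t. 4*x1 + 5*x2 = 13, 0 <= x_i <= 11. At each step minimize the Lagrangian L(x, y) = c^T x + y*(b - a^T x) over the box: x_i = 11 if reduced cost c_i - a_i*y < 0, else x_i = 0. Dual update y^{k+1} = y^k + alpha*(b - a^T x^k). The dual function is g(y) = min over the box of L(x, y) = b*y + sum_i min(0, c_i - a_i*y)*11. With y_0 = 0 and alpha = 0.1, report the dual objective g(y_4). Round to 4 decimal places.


Dual ascent for LP: min 15*x1 + 2*x2, 4*x1 + 5*x2 = 13, 0 <= x_i <= 11
Step 1: y^k = 0.0, reduced costs: (15.0, 2.0)
  x^k = (0.0, 0.0), subgradient = b - a^T x = 13.0
  y^{k+1} = 0.0 + 0.1*13.0 = 1.3
Step 2: y^k = 1.3, reduced costs: (9.8, -4.5)
  x^k = (0.0, 11.0), subgradient = b - a^T x = -42.0
  y^{k+1} = 1.3 + 0.1*-42.0 = -2.9
Step 3: y^k = -2.9, reduced costs: (26.6, 16.5)
  x^k = (0.0, 0.0), subgradient = b - a^T x = 13.0
  y^{k+1} = -2.9 + 0.1*13.0 = -1.6
Step 4: y^k = -1.6, reduced costs: (21.4, 10.0)
  x^k = (0.0, 0.0), subgradient = b - a^T x = 13.0
  y^{k+1} = -1.6 + 0.1*13.0 = -0.3
Dual objective at y_4 = -0.3: reduced costs (16.2, 3.5), box minimizer x = (0.0, 0.0)
g(y_4) = b*y + (c1 - a1*y)*x1 + (c2 - a2*y)*x2 = 13*(-0.3) + 16.2*0.0 + 3.5*0.0 = -3.9 + 0.0 + 0.0 = -3.9


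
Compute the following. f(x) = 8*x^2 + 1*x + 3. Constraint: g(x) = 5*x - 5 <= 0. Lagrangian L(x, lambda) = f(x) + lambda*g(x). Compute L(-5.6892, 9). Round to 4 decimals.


Step 1: Evaluate f(x).
f(-5.6892) = 8*(-5.6892)^2 + 1*(-5.6892) + 3 = 256.2468
Step 2: Evaluate g(x).
g(-5.6892) = 5*-5.6892 - 5 = -33.446
Step 3: Compute Lagrangian.
L = 256.2468 + 9*-33.446 = -44.7672


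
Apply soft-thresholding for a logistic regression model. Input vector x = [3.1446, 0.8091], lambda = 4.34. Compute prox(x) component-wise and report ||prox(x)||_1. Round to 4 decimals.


Soft-thresholding with lambda = 4.34:
prox(3.1446) = sign(3.1446)*max(|3.1446| - 4.34, 0) = 0.0
prox(0.8091) = sign(0.8091)*max(|0.8091| - 4.34, 0) = 0.0
prox(x) = [0.0, 0.0]
||prox(x)||_1 = 0.0 + 0.0 = 0.0


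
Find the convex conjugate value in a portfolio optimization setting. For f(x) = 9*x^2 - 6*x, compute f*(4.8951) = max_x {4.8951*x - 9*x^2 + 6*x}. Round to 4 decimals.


f*(y) = sup_x {y*x - a*x^2 - b*x} = sup_x {(y-b)*x - a*x^2}
FOC: (y - b) - 2a*x = 0 => x* = (y - b)/(2a)
x* = (4.8951 + 6)/(2*9) = 0.6053
f*(4.8951) = (y-b)^2/(4a) = (4.8951 + 6)^2/(4*9)
= 118.7032/36 = 3.2973


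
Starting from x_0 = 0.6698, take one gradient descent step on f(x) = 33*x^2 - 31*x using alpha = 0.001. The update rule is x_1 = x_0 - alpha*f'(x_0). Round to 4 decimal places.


We compute the gradient at x_0 and apply the update.
f'(x) = 66*x - 31
f'(0.6698) = 66*0.6698 - 31 = 13.2068
x_1 = 0.6698 - 0.001*13.2068 = 0.6566


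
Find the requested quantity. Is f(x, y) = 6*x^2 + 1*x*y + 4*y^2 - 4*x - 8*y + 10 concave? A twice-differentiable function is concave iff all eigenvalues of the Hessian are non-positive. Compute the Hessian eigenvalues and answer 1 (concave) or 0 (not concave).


The Hessian of f(x,y) = 6*x^2 + 1*x*y + 4*y^2 - 4*x - 8*y + 10 is:
H = [[12, 1], [1, 8]]
Trace = 12 + 8 = 20
Determinant = 12*8 - (1)^2 = 95
Discriminant = (20)^2 - 4*95 = 20.0
Eigenvalues: lambda_1 = 7.7639, lambda_2 = 12.2361
The function is not concave.

0


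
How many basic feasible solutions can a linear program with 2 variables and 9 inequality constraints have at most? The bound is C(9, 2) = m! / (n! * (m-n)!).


Each vertex corresponds to some choice of n active constraints out of m, so the number of vertices is at most C(m, n) = m! / (n!(m-n)!).
m = 9, n = 2
Numerator: 9 * 8
Denominator: 2! = 2
C(9, 2) = 36


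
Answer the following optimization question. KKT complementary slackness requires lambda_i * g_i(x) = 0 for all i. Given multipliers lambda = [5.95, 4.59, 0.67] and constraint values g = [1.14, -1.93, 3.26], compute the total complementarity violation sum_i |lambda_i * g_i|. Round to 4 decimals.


KKT complementary slackness check:
lambda_1 * g_1 = 5.95 * 1.14 = 6.783
lambda_2 * g_2 = 4.59 * -1.93 = -8.8587
lambda_3 * g_3 = 0.67 * 3.26 = 2.1842
Total violation = 6.783 + 8.8587 + 2.1842 = 17.8259


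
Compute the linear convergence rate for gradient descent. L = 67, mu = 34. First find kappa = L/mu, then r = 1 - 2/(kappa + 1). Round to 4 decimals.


Step 1: Compute the condition number.
kappa = L/mu = 67/34 = 1.9706
Step 2: Compute the convergence rate.
r = 1 - 2/(kappa + 1) = 1 - 2*mu/(L + mu) = (L - mu)/(L + mu) = 33/101 = 0.3267


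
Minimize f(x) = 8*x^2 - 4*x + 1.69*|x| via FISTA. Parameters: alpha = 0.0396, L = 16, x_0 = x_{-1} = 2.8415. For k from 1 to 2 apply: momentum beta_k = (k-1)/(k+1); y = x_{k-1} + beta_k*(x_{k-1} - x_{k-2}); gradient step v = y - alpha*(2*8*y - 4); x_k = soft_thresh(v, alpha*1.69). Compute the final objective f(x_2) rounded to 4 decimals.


FISTA on f(x) = 8*x^2 - 4*x + 1.69*|x|
L = 16, alpha = 0.0396
Iteration 1: beta = 0.0, y = 2.8415 + 0.0*(2.8415 - 2.8415) = 2.8415
  grad(y) = 41.464, v = y - alpha*grad = 1.1995
  prox(v) = soft_thresh(1.1995, 0.0669) = 1.1326
Iteration 2: beta = 0.3333, y = 1.1326 + 0.3333*(1.1326 - 2.8415) = 0.563
  grad(y) = 5.0075, v = y - alpha*grad = 0.3647
  prox(v) = soft_thresh(0.3647, 0.0669) = 0.2977
f(x_2) = 8*0.2977^2 - 4*0.2977 + 1.69*|0.2977| = 0.0214


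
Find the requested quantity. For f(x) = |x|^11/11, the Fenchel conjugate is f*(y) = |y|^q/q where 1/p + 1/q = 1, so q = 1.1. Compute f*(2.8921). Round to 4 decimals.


The conjugate exponent q satisfies 1/p + 1/q = 1.
p = 11, so q = 11/(11 - 1) = 1.1
|y|^q = 2.8921^1.1 = 3.2161
f*(2.8921) = 3.2161 / 1.1 = 2.9238


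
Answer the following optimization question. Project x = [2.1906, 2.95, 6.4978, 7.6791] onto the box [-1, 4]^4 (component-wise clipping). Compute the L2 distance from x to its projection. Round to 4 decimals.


Project each component onto [-1, 4].
clip(2.1906) = 2.1906, clip(2.95) = 2.95, clip(6.4978) = 4.0, clip(7.6791) = 4.0
Projection = [2.1906, 2.95, 4.0, 4.0]
Squared diffs: [0.0, 0.0, 6.239, 13.5358]
Distance = sqrt(19.7748) = 4.4469


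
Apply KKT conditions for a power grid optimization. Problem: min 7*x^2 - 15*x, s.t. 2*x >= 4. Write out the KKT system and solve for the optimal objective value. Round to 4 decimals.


Step 1: Try lambda = 0 (constraint inactive).
x_unc = 15/(2*7) = 1.0714
Check: 2*1.0714 = 2.1428 < 4 -- violated!
Step 2: Constraint must be active: 2*x = 4
x* = 4/2 = 2.0
lambda = (2*7*2.0 - 15)/2 = 6.5
Step 3: Compute optimal value.
f(x*) = 7*2.0^2 - 15*2.0 = -2.0


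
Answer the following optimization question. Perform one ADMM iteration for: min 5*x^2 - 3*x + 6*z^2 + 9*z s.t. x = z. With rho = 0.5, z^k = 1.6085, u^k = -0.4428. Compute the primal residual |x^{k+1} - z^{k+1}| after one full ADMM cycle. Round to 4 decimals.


ADMM iteration with rho = 0.5, z^k = 1.6085, u^k = -0.4428
Step 1: x-update.
Minimize 5*x^2 - 3*x + (0.5/2)*(x - 1.6085 - 0.4428)^2
FOC: (2*5 + 0.5)*x = 3 + 0.5*(1.6085 + 0.4428)
x^{k+1} = 0.3834
Step 2: z-update.
Minimize 6*z^2 + 9*z + (0.5/2)*(0.3834 - z - 0.4428)^2
FOC: (2*6 + 0.5)*z = -9 + 0.5*(0.3834 - 0.4428)
z^{k+1} = -0.7224
Step 3: u-update.
u^{k+1} = -0.4428 + 0.3834 + 0.7224 = 0.663
Step 4: Primal residual = |0.3834 + 0.7224| = 1.1058


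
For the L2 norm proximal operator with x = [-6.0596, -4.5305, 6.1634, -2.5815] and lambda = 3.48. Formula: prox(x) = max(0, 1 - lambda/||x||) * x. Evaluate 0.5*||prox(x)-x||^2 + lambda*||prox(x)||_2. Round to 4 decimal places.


Step 1: Compute ||x||.
||x|| = 10.0943
Step 2: Compute scaling factor.
scale = max(0, 1 - 3.48/10.0943) = 0.6553
Step 3: prox(x) = [-3.9706, -2.9686, 4.0386, -1.6915]
||prox(x)|| = 6.6143
Step 4: Proximal objective.
0.5*||prox-x||^2 = 6.0552
lambda*||prox|| = 23.0178
Total = 29.0731


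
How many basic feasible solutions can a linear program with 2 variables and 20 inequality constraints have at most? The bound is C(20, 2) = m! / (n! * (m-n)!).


Each vertex corresponds to some choice of n active constraints out of m, so the number of vertices is at most C(m, n) = m! / (n!(m-n)!).
m = 20, n = 2
Numerator: 20 * 19
Denominator: 2! = 2
C(20, 2) = 190


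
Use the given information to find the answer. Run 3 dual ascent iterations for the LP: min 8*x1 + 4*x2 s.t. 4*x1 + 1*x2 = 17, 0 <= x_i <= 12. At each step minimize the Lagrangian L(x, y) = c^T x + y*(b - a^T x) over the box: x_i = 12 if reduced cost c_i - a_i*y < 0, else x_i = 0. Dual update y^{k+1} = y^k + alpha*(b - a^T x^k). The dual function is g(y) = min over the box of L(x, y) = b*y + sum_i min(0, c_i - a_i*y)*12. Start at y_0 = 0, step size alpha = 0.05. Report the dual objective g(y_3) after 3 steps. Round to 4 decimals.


Dual ascent for LP: min 8*x1 + 4*x2, 4*x1 + 1*x2 = 17, 0 <= x_i <= 12
Step 1: y^k = 0.0, reduced costs: (8.0, 4.0)
  x^k = (0.0, 0.0), subgradient = b - a^T x = 17.0
  y^{k+1} = 0.0 + 0.05*17.0 = 0.85
Step 2: y^k = 0.85, reduced costs: (4.6, 3.15)
  x^k = (0.0, 0.0), subgradient = b - a^T x = 17.0
  y^{k+1} = 0.85 + 0.05*17.0 = 1.7
Step 3: y^k = 1.7, reduced costs: (1.2, 2.3)
  x^k = (0.0, 0.0), subgradient = b - a^T x = 17.0
  y^{k+1} = 1.7 + 0.05*17.0 = 2.55
Dual objective at y_3 = 2.55: reduced costs (-2.2, 1.45), box minimizer x = (12.0, 0.0)
g(y_3) = b*y + (c1 - a1*y)*x1 + (c2 - a2*y)*x2 = 17*2.55 + (-2.2)*12.0 + 1.45*0.0 = 43.35 - 26.4 + 0.0 = 16.95


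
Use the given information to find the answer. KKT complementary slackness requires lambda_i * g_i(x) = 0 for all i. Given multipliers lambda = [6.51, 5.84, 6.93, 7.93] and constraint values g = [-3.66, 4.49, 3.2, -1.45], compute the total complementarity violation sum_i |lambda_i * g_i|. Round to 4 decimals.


KKT complementary slackness check:
lambda_1 * g_1 = 6.51 * -3.66 = -23.8266
lambda_2 * g_2 = 5.84 * 4.49 = 26.2216
lambda_3 * g_3 = 6.93 * 3.2 = 22.176
lambda_4 * g_4 = 7.93 * -1.45 = -11.4985
Total violation = 23.8266 + 26.2216 + 22.176 + 11.4985 = 83.7227


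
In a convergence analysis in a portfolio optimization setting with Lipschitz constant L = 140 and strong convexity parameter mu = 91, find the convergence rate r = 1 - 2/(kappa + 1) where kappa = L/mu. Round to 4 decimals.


Step 1: Compute the condition number.
kappa = L/mu = 140/91 = 1.5385
Step 2: Compute the convergence rate.
r = 1 - 2/(kappa + 1) = 1 - 2*mu/(L + mu) = (L - mu)/(L + mu) = 49/231 = 0.2121


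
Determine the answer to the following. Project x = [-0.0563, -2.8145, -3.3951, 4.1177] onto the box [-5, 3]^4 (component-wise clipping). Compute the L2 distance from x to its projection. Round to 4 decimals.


Project each component onto [-5, 3].
clip(-0.0563) = -0.0563, clip(-2.8145) = -2.8145, clip(-3.3951) = -3.3951, clip(4.1177) = 3.0
Projection = [-0.0563, -2.8145, -3.3951, 3.0]
Squared diffs: [0.0, 0.0, 0.0, 1.2493]
Distance = sqrt(1.2493) = 1.1177


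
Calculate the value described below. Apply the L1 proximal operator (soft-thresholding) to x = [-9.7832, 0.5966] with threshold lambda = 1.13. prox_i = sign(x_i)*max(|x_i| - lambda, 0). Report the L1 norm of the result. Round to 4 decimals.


Soft-thresholding with lambda = 1.13:
prox(-9.7832) = sign(-9.7832)*max(|-9.7832| - 1.13, 0) = -8.6532
prox(0.5966) = sign(0.5966)*max(|0.5966| - 1.13, 0) = 0.0
prox(x) = [-8.6532, 0.0]
||prox(x)||_1 = 8.6532 + 0.0 = 8.6532


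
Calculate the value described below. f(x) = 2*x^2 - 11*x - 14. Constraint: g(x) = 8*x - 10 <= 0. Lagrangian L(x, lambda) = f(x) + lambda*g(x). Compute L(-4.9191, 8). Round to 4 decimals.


Step 1: Evaluate f(x).
f(-4.9191) = 2*(-4.9191)^2 - 11*(-4.9191) - 14 = 88.5052
Step 2: Evaluate g(x).
g(-4.9191) = 8*-4.9191 - 10 = -49.3528
Step 3: Compute Lagrangian.
L = 88.5052 + 8*-49.3528 = -306.3172


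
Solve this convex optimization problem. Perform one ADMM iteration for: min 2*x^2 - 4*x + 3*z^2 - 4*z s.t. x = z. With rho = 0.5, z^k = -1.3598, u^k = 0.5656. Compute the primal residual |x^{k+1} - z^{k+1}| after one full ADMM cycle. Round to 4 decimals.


ADMM iteration with rho = 0.5, z^k = -1.3598, u^k = 0.5656
Step 1: x-update.
Minimize 2*x^2 - 4*x + (0.5/2)*(x + 1.3598 + 0.5656)^2
FOC: (2*2 + 0.5)*x = 4 + 0.5*(-1.3598 - 0.5656)
x^{k+1} = 0.675
Step 2: z-update.
Minimize 3*z^2 - 4*z + (0.5/2)*(0.675 - z + 0.5656)^2
FOC: (2*3 + 0.5)*z = 4 + 0.5*(0.675 + 0.5656)
z^{k+1} = 0.7108
Step 3: u-update.
u^{k+1} = 0.5656 + 0.675 - 0.7108 = 0.5297
Step 4: Primal residual = |0.675 - 0.7108| = 0.0359


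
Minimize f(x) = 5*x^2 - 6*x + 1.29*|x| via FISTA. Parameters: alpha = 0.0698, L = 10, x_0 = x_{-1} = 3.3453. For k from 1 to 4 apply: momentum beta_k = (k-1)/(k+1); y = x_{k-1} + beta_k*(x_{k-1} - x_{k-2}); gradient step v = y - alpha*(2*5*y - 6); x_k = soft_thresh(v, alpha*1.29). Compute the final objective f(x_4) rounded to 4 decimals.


FISTA on f(x) = 5*x^2 - 6*x + 1.29*|x|
L = 10, alpha = 0.0698
Iteration 1: beta = 0.0, y = 3.3453 + 0.0*(3.3453 - 3.3453) = 3.3453
  grad(y) = 27.453, v = y - alpha*grad = 1.4291
  prox(v) = soft_thresh(1.4291, 0.09) = 1.339
Iteration 2: beta = 0.3333, y = 1.339 + 0.3333*(1.339 - 3.3453) = 0.6703
  grad(y) = 0.7028, v = y - alpha*grad = 0.6212
  prox(v) = soft_thresh(0.6212, 0.09) = 0.5312
Iteration 3: beta = 0.5, y = 0.5312 + 0.5*(0.5312 - 1.339) = 0.1273
  grad(y) = -4.7274, v = y - alpha*grad = 0.4572
  prox(v) = soft_thresh(0.4572, 0.09) = 0.3672
Iteration 4: beta = 0.6, y = 0.3672 + 0.6*(0.3672 - 0.5312) = 0.2688
  grad(y) = -3.3121, v = y - alpha*grad = 0.5
  prox(v) = soft_thresh(0.5, 0.09) = 0.4099
f(x_4) = 5*0.4099^2 - 6*0.4099 + 1.29*|0.4099| = -1.0906


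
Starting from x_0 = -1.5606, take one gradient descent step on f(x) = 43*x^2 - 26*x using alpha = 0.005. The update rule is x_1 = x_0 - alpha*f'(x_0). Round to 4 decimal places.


We compute the gradient at x_0 and apply the update.
f'(x) = 86*x - 26
f'(-1.5606) = 86*-1.5606 - 26 = -160.2116
x_1 = -1.5606 - 0.005*-160.2116 = -0.7595


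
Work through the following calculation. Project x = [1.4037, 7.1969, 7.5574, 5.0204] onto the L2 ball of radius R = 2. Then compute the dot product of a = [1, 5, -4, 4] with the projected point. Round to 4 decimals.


Step 1: Compute ||x|| (intermediates to 6 decimals).
||x|| = sqrt(1.4037^2 + 7.1969^2 + 7.5574^2 + 5.0204^2) = 11.665524
Step 2: Project.
Since ||x|| > R, scale = R/||x|| = 2/11.665524 = 0.171445, proj(x) = scale * x
proj(x) = [0.240657, 1.233873, 1.295678, 0.860722]
Step 3: Dot product.
a^T * proj(x) = 1*0.240657 + 5*1.233873 - 4*1.295678 + 4*0.860722 = 4.6702


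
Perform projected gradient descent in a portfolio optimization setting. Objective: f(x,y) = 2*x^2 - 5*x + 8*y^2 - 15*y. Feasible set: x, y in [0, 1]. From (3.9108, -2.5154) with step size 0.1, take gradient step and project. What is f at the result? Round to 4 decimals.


Step 1: Compute gradient at (3.9108, -2.5154).
grad_x = 2*2*3.9108 - 5 = 10.6432
grad_y = 2*8*-2.5154 - 15 = -55.2464
Step 2: Gradient step.
x_raw = 3.9108 - 0.1*10.6432 = 2.8465
y_raw = -2.5154 - 0.1*-55.2464 = 3.0092
Step 3: Project onto [0, 1].
x_proj = clip(2.8465) = 1.0
y_proj = clip(3.0092) = 1.0
Step 4: Evaluate f.
f(1.0, 1.0) = -10.0


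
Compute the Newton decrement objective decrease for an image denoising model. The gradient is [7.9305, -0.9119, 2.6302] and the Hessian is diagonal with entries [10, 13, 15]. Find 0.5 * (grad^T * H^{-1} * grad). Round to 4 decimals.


Step 1: H is diagonal, so H^(-1) * g = [0.7931, -0.0701, 0.1753].
Step 2: g^T H^(-1) g = sum_i g_i^2 / H_ii
  = (7.9305)^2/10 + (-0.9119)^2/13 + (2.6302)^2/15
  = 6.2893 + 0.064 + 0.4612 = 6.8144
Step 3: Objective decrease = 0.5 * g^T H^(-1) g = 3.4072


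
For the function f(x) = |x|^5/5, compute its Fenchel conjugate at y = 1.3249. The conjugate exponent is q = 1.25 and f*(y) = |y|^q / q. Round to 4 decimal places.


The conjugate exponent q satisfies 1/p + 1/q = 1.
p = 5, so q = 5/(5 - 1) = 1.25
|y|^q = 1.3249^1.25 = 1.4214
f*(1.3249) = 1.4214 / 1.25 = 1.1372


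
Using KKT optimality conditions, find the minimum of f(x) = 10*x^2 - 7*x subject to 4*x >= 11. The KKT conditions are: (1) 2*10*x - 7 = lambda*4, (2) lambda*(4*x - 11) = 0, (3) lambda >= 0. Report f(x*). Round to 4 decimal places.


Step 1: Try lambda = 0 (constraint inactive).
x_unc = 7/(2*10) = 0.35
Check: 4*0.35 = 1.4 < 11 -- violated!
Step 2: Constraint must be active: 4*x = 11
x* = 11/4 = 2.75
lambda = (2*10*2.75 - 7)/4 = 12.0
Step 3: Compute optimal value.
f(x*) = 10*2.75^2 - 7*2.75 = 56.375


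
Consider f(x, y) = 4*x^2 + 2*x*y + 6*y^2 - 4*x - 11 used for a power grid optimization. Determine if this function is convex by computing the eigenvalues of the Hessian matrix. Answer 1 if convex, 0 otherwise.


The Hessian of f(x,y) = 4*x^2 + 2*x*y + 6*y^2 - 4*x - 11 is:
H = [[8, 2], [2, 12]]
Trace = 8 + 12 = 20
Determinant = 8*12 - (2)^2 = 92
Discriminant = (20)^2 - 4*92 = 32.0
Eigenvalues: lambda_1 = 7.1716, lambda_2 = 12.8284
The function is convex.

1


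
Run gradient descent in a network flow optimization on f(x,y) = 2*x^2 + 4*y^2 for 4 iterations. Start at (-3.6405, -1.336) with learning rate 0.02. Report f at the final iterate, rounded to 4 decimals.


Gradient descent on f(x,y) = 2*x^2 + 4*y^2.
Starting point: (-3.6405, -1.336), alpha = 0.02
Step 1: grad_x = 2*2*-3.6405 = -14.562, grad_y = 2*4*-1.336 = -10.688
  x_1 = -3.6405 - 0.02*-14.562 = -3.3493
  y_1 = -1.336 - 0.02*-10.688 = -1.1222
Step 2: grad_x = 2*2*-3.3493 = -13.397, grad_y = 2*4*-1.1222 = -8.9779
  x_2 = -3.3493 - 0.02*-13.397 = -3.0813
  y_2 = -1.1222 - 0.02*-8.9779 = -0.9427
Step 3: grad_x = 2*2*-3.0813 = -12.3253, grad_y = 2*4*-0.9427 = -7.5415
  x_3 = -3.0813 - 0.02*-12.3253 = -2.8348
  y_3 = -0.9427 - 0.02*-7.5415 = -0.7919
Step 4: grad_x = 2*2*-2.8348 = -11.3393, grad_y = 2*4*-0.7919 = -6.3348
  x_4 = -2.8348 - 0.02*-11.3393 = -2.608
  y_4 = -0.7919 - 0.02*-6.3348 = -0.6652
f(-2.608, -0.6652) = 2*(-2.608)^2 + 4*(-0.6652)^2 = 15.3734


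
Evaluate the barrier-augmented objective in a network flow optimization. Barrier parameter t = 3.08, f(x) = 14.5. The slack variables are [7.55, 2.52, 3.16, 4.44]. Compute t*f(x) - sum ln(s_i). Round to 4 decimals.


Step 1: Compute log-barrier.
ln values: [2.0215, 0.9243, 1.1506, 1.4907]
phi = -(2.0215 + 0.9243 + 1.1506 + 1.4907) = -5.587
Step 2: Compute augmented objective.
t*f(x) = 3.08*14.5 = 44.66
Total = 44.66 - 5.587 = 39.073


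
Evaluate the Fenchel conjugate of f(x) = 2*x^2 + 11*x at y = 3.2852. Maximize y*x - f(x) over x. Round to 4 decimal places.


f*(y) = sup_x {y*x - a*x^2 - b*x} = sup_x {(y-b)*x - a*x^2}
FOC: (y - b) - 2a*x = 0 => x* = (y - b)/(2a)
x* = (3.2852 - 11)/(2*2) = -1.9287
f*(3.2852) = (y-b)^2/(4a) = (3.2852 - 11)^2/(4*2)
= 59.5181/8 = 7.4398


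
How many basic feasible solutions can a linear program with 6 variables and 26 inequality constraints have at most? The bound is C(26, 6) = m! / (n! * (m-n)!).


Each vertex corresponds to some choice of n active constraints out of m, so the number of vertices is at most C(m, n) = m! / (n!(m-n)!).
m = 26, n = 6
Numerator: 26 * 25 * 24 * 23 * 22 * 21
Denominator: 6! = 720
C(26, 6) = 230230


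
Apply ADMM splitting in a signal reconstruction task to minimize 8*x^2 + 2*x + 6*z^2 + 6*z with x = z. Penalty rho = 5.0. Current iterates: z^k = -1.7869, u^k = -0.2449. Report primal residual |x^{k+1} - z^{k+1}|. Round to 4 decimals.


ADMM iteration with rho = 5.0, z^k = -1.7869, u^k = -0.2449
Step 1: x-update.
Minimize 8*x^2 + 2*x + (5.0/2)*(x + 1.7869 - 0.2449)^2
FOC: (2*8 + 5.0)*x = -2 + 5.0*(-1.7869 + 0.2449)
x^{k+1} = -0.4624
Step 2: z-update.
Minimize 6*z^2 + 6*z + (5.0/2)*(-0.4624 - z - 0.2449)^2
FOC: (2*6 + 5.0)*z = -6 + 5.0*(-0.4624 - 0.2449)
z^{k+1} = -0.561
Step 3: u-update.
u^{k+1} = -0.2449 - 0.4624 + 0.561 = -0.1463
Step 4: Primal residual = |-0.4624 + 0.561| = 0.0986


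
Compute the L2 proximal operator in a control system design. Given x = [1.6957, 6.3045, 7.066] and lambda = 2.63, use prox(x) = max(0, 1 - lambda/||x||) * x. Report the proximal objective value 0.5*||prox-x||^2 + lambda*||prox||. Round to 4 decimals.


Step 1: Compute ||x||.
||x|| = 9.6203
Step 2: Compute scaling factor.
scale = max(0, 1 - 2.63/9.6203) = 0.7266
Step 3: prox(x) = [1.2321, 4.581, 5.1343]
||prox(x)|| = 6.9903
Step 4: Proximal objective.
0.5*||prox-x||^2 = 3.4585
lambda*||prox|| = 18.3845
Total = 21.843


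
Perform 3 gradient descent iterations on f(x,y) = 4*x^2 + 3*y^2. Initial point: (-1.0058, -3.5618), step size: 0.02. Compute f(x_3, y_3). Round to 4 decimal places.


Gradient descent on f(x,y) = 4*x^2 + 3*y^2.
Starting point: (-1.0058, -3.5618), alpha = 0.02
Step 1: grad_x = 2*4*-1.0058 = -8.0464, grad_y = 2*3*-3.5618 = -21.3708
  x_1 = -1.0058 - 0.02*-8.0464 = -0.8449
  y_1 = -3.5618 - 0.02*-21.3708 = -3.1344
Step 2: grad_x = 2*4*-0.8449 = -6.759, grad_y = 2*3*-3.1344 = -18.8063
  x_2 = -0.8449 - 0.02*-6.759 = -0.7097
  y_2 = -3.1344 - 0.02*-18.8063 = -2.7583
Step 3: grad_x = 2*4*-0.7097 = -5.6775, grad_y = 2*3*-2.7583 = -16.5495
  x_3 = -0.7097 - 0.02*-5.6775 = -0.5961
  y_3 = -2.7583 - 0.02*-16.5495 = -2.4273
f(-0.5961, -2.4273) = 4*(-0.5961)^2 + 3*(-2.4273)^2 = 19.0964


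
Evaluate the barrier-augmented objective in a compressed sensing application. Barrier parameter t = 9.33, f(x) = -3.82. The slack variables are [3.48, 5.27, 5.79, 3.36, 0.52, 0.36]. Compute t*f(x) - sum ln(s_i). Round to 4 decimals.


Step 1: Compute log-barrier.
ln values: [1.247, 1.662, 1.7561, 1.2119, -0.6539, -1.0217]
phi = -(1.247 + 1.662 + 1.7561 + 1.2119 - 0.6539 - 1.0217) = -4.2016
Step 2: Compute augmented objective.
t*f(x) = 9.33*-3.82 = -35.6406
Total = -35.6406 - 4.2016 = -39.8422


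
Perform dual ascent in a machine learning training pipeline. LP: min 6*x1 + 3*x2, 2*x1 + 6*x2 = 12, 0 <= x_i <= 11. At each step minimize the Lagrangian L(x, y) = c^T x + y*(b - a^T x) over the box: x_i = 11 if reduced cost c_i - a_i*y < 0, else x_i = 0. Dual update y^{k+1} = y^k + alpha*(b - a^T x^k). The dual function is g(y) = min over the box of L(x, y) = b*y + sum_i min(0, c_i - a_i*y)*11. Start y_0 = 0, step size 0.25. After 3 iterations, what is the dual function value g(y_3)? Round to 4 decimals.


Dual ascent for LP: min 6*x1 + 3*x2, 2*x1 + 6*x2 = 12, 0 <= x_i <= 11
Step 1: y^k = 0.0, reduced costs: (6.0, 3.0)
  x^k = (0.0, 0.0), subgradient = b - a^T x = 12.0
  y^{k+1} = 0.0 + 0.25*12.0 = 3.0
Step 2: y^k = 3.0, reduced costs: (0.0, -15.0)
  x^k = (0.0, 11.0), subgradient = b - a^T x = -54.0
  y^{k+1} = 3.0 + 0.25*-54.0 = -10.5
Step 3: y^k = -10.5, reduced costs: (27.0, 66.0)
  x^k = (0.0, 0.0), subgradient = b - a^T x = 12.0
  y^{k+1} = -10.5 + 0.25*12.0 = -7.5
Dual objective at y_3 = -7.5: reduced costs (21.0, 48.0), box minimizer x = (0.0, 0.0)
g(y_3) = b*y + (c1 - a1*y)*x1 + (c2 - a2*y)*x2 = 12*(-7.5) + 21.0*0.0 + 48.0*0.0 = -90.0 + 0.0 + 0.0 = -90.0


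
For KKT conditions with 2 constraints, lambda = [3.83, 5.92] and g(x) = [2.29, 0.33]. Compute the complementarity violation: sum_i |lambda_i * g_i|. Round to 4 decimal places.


KKT complementary slackness check:
lambda_1 * g_1 = 3.83 * 2.29 = 8.7707
lambda_2 * g_2 = 5.92 * 0.33 = 1.9536
Total violation = 8.7707 + 1.9536 = 10.7243


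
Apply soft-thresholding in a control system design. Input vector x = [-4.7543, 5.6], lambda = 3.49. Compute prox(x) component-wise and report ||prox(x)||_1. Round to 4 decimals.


Soft-thresholding with lambda = 3.49:
prox(-4.7543) = sign(-4.7543)*max(|-4.7543| - 3.49, 0) = -1.2643
prox(5.6) = sign(5.6)*max(|5.6| - 3.49, 0) = 2.11
prox(x) = [-1.2643, 2.11]
||prox(x)||_1 = 1.2643 + 2.11 = 3.3743


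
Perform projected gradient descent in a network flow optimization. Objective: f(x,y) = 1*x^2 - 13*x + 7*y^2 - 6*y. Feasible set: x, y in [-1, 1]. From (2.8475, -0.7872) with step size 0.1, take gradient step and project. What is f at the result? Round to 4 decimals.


Step 1: Compute gradient at (2.8475, -0.7872).
grad_x = 2*1*2.8475 - 13 = -7.305
grad_y = 2*7*-0.7872 - 6 = -17.0208
Step 2: Gradient step.
x_raw = 2.8475 - 0.1*-7.305 = 3.578
y_raw = -0.7872 - 0.1*-17.0208 = 0.9149
Step 3: Project onto [-1, 1].
x_proj = clip(3.578) = 1.0
y_proj = clip(0.9149) = 0.9149
Step 4: Evaluate f.
f(1.0, 0.9149) = -11.6302


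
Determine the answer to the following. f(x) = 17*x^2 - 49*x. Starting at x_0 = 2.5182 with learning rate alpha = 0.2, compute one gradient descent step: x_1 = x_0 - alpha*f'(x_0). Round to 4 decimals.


We compute the gradient at x_0 and apply the update.
f'(x) = 34*x - 49
f'(2.5182) = 34*2.5182 - 49 = 36.6188
x_1 = 2.5182 - 0.2*36.6188 = -4.8056
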